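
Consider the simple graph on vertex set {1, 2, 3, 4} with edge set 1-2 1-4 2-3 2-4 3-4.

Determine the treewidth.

2

A width-2 tree decomposition is:
Bags: B1 = {1, 2, 4}  B2 = {2, 3, 4}
Tree: B1–B2
Every bag has size at most 3, so the width is 3 − 1 = 2 and tw(G) ≤ 2. On the other hand G contains the 3-clique {1, 2, 4}. A clique must lie in a single bag of any decomposition, so no decomposition can have width below 2. The upper and lower bounds meet at 2, so that is the treewidth.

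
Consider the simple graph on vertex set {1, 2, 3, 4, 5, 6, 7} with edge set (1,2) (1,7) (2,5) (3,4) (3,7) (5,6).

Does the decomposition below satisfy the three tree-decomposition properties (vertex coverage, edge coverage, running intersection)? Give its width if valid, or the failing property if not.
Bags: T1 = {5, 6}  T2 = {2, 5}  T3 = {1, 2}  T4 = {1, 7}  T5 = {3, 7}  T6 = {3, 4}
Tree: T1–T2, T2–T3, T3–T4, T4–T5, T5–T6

Checking the three conditions: (i) the bags cover all of {1, 2, 3, 4, 5, 6, 7}; (ii) for each edge, some bag contains both endpoints; (iii) the bags containing any fixed vertex form a subtree. All hold, so the decomposition is valid with width 2 − 1 = 1.

Yes; width 1.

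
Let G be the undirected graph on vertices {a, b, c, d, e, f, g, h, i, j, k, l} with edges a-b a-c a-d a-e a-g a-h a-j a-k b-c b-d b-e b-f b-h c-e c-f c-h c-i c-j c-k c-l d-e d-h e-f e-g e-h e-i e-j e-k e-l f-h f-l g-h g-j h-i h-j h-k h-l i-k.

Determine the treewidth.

4

A width-4 tree decomposition is:
Bags: B1 = {a, e, g, h, j}  B2 = {a, c, e, h, j}  B3 = {a, b, c, e, h}  B4 = {a, b, d, e, h}  B5 = {b, c, e, f, h}  B6 = {a, c, e, h, k}  B7 = {c, e, f, h, l}  B8 = {c, e, h, i, k}
Tree: B1–B2, B2–B3, B3–B4, B3–B5, B3–B6, B5–B7, B6–B8
Every bag has size at most 5, so the width is 5 − 1 = 4 and tw(G) ≤ 4. Conversely, {a, b, d, e, h} is a clique of size 5, and the vertices of any clique must share a bag in every tree decomposition; so some bag has ≥ 5 vertices and tw(G) ≥ 4. Therefore the treewidth is 4.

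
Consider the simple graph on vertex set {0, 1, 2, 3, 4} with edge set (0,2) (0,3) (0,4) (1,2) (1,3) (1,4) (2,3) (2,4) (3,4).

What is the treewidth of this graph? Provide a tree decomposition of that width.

Treewidth 3.
One such decomposition:
Bags: B1 = {1, 2, 3, 4}  B2 = {0, 2, 3, 4}
Tree: B1–B2

The largest bag has 4 vertices, giving width 3; this decomposition certifies tw(G) ≤ 3. On the other hand G contains the 4-clique {0, 2, 3, 4}. A clique must lie in a single bag of any decomposition, so no decomposition can have width below 3. Combining the bounds, tw(G) = 3.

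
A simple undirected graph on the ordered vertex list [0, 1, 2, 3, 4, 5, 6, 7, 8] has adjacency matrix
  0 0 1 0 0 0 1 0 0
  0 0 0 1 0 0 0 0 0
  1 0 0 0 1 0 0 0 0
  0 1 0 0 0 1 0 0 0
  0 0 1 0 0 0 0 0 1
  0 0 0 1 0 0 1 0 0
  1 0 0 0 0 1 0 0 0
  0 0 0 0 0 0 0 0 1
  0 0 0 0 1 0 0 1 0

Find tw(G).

1

A width-1 tree decomposition is:
Bags: B1 = {1, 3}  B2 = {3, 5}  B3 = {5, 6}  B4 = {0, 6}  B5 = {0, 2}  B6 = {2, 4}  B7 = {4, 8}  B8 = {7, 8}
Tree: B1–B2, B2–B3, B3–B4, B4–B5, B5–B6, B6–B7, B7–B8
Every bag has size at most 2, so the width is 2 − 1 = 1 and tw(G) ≤ 1. G has an edge, so its treewidth is at least 1. Combining the bounds, tw(G) = 1.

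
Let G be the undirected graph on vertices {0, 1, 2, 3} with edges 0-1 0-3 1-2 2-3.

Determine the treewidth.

A width-2 tree decomposition is:
Bags: B1 = {1, 2, 3}  B2 = {0, 1, 3}
Tree: B1–B2
The largest bag has 3 vertices, giving width 2; this decomposition certifies tw(G) ≤ 2. Since 3–2–1–0–3 is a cycle in G, G is not acyclic. Forests are exactly the graphs of treewidth ≤ 1, so tw(G) ≥ 2. Hence tw(G) = 2 exactly.

2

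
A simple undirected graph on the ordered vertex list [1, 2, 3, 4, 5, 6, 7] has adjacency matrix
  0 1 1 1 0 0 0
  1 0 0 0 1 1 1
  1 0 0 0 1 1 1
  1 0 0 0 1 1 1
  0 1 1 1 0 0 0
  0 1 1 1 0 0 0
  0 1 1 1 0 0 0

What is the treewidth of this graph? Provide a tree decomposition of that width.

Treewidth 3.
One such decomposition:
Bags: B1 = {2, 3, 4, 6}  B2 = {2, 3, 4, 5}  B3 = {1, 2, 3, 4}  B4 = {2, 3, 4, 7}
Tree: B1–B2, B2–B3, B3–B4

Each bag holds 4 vertices, so the decomposition has width 3, which upper-bounds the treewidth. For the lower bound: the 4 vertex sets {3,6}, {2,5}, {4}, {1} are disjoint, each induces a connected subgraph, and every pair is joined by at least one edge of G. Contracting each set to a single vertex therefore yields K_{4} as a minor, and since treewidth is minor-monotone, tw(G) ≥ tw(K_{4}) = 3. The upper and lower bounds meet at 3, so that is the treewidth.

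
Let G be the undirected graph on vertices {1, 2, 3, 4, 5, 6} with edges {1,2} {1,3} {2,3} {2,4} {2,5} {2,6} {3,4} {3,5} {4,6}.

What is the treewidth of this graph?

2

A width-2 tree decomposition is:
Bags: B1 = {2, 3, 4}  B2 = {1, 2, 3}  B3 = {2, 3, 5}  B4 = {2, 4, 6}
Tree: B1–B2, B1–B3, B1–B4
Every bag has size at most 3, so the width is 3 − 1 = 2 and tw(G) ≤ 2. Conversely, {1, 2, 3} is a clique of size 3, and the vertices of any clique must share a bag in every tree decomposition; so some bag has ≥ 3 vertices and tw(G) ≥ 2. Therefore the treewidth is 2.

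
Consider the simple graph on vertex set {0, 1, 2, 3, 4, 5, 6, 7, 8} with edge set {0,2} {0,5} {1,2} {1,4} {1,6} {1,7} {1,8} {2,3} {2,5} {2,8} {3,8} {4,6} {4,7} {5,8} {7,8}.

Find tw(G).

2

A width-2 tree decomposition is:
Bags: B1 = {2, 5, 8}  B2 = {2, 3, 8}  B3 = {1, 2, 8}  B4 = {0, 2, 5}  B5 = {1, 7, 8}  B6 = {1, 4, 7}  B7 = {1, 4, 6}
Tree: B1–B2, B2–B3, B1–B4, B3–B5, B5–B6, B6–B7
Each bag holds 3 vertices, so the decomposition has width 2, which upper-bounds the treewidth. On the other hand G contains the 3-clique {0, 2, 5}. A clique must lie in a single bag of any decomposition, so no decomposition can have width below 2. Hence tw(G) = 2 exactly.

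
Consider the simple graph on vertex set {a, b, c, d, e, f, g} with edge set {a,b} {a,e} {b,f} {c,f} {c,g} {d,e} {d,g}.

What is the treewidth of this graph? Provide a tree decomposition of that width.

Treewidth 2.
Bags: B1 = {a, b, e}  B2 = {b, d, e}  B3 = {b, d, g}  B4 = {b, c, g}  B5 = {b, c, f}
Tree: B1–B2, B2–B3, B3–B4, B4–B5

Every bag has size at most 3, so the width is 3 − 1 = 2 and tw(G) ≤ 2. For the lower bound, G contains the cycle b–a–e–d–g–c–f–b, so G is not a forest; only forests have treewidth ≤ 1, hence tw(G) ≥ 2. Hence tw(G) = 2 exactly.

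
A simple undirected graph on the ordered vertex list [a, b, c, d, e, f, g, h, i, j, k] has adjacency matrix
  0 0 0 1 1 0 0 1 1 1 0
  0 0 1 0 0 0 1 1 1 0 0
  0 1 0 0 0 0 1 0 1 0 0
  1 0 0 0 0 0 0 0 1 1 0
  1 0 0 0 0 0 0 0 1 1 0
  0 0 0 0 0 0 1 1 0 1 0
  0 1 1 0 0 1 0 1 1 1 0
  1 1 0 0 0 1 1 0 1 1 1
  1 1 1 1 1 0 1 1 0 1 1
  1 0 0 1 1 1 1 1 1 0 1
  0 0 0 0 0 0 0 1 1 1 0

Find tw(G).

A width-3 tree decomposition is:
Bags: B1 = {h, i, j, k}  B2 = {g, h, i, j}  B3 = {b, g, h, i}  B4 = {a, h, i, j}  B5 = {a, e, i, j}  B6 = {f, g, h, j}  B7 = {a, d, i, j}  B8 = {b, c, g, i}
Tree: B1–B2, B2–B3, B2–B4, B4–B5, B2–B6, B4–B7, B3–B8
The largest bag has 4 vertices, giving width 3; this decomposition certifies tw(G) ≤ 3. For the lower bound, the 4 vertices {f, g, h, j} are pairwise adjacent, and any tree decomposition puts a clique entirely inside one bag — forcing width ≥ 3. Combining the bounds, tw(G) = 3.

3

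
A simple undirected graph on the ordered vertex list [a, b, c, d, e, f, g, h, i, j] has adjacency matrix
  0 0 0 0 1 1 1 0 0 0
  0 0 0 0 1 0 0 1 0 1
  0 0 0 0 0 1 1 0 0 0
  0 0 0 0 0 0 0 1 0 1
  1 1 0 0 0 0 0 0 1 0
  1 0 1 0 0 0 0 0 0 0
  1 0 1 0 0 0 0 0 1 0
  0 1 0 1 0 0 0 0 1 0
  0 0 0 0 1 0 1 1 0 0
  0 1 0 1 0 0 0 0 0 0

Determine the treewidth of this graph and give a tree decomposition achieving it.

Treewidth 2.
Bags: B1 = {c, f, g}  B2 = {a, f, g}  B3 = {a, g, i}  B4 = {a, e, i}  B5 = {e, h, i}  B6 = {b, e, h}  B7 = {b, d, h}  B8 = {b, d, j}
Tree: B1–B2, B2–B3, B3–B4, B4–B5, B5–B6, B6–B7, B7–B8

Every bag has size at most 3, so the width is 3 − 1 = 2 and tw(G) ≤ 2. The edges c–f–a–g–c form a cycle, so G is not a tree and its treewidth is at least 2. Hence tw(G) = 2 exactly.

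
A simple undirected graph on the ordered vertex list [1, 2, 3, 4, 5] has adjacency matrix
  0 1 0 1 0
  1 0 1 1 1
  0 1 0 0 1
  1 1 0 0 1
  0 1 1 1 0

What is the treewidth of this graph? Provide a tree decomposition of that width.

The largest bag has 3 vertices, giving width 2; this decomposition certifies tw(G) ≤ 2. For the lower bound, the 3 vertices {2, 3, 5} are pairwise adjacent, and any tree decomposition puts a clique entirely inside one bag — forcing width ≥ 2. Therefore the treewidth is 2.

Treewidth 2.
One optimal decomposition is:
Bags: B1 = {2, 4, 5}  B2 = {2, 3, 5}  B3 = {1, 2, 4}
Tree: B1–B2, B1–B3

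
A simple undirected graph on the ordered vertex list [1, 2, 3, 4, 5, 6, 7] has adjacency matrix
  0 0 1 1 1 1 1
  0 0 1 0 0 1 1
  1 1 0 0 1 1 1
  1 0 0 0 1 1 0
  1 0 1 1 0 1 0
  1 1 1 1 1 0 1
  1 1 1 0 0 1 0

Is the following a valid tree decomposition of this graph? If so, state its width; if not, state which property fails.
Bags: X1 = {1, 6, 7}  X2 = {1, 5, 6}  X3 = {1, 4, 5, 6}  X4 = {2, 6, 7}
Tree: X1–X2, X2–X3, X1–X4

A tree decomposition must satisfy three properties: every vertex lies in some bag; for every edge, both endpoints lie together in some bag; and for every vertex, the bags containing it form a connected subtree. Here vertex 3 appears in no bag, so the decomposition is invalid.

No — vertex 3 appears in no bag.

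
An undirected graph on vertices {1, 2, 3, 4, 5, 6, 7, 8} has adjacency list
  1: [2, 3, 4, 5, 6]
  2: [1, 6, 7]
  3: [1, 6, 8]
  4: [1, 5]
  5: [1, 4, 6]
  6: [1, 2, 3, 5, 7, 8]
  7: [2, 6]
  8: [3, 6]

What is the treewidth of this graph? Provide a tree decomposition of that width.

Every bag has size at most 3, so the width is 3 − 1 = 2 and tw(G) ≤ 2. For the lower bound, the 3 vertices {1, 4, 5} are pairwise adjacent, and any tree decomposition puts a clique entirely inside one bag — forcing width ≥ 2. Hence tw(G) = 2 exactly.

Treewidth 2.
One such decomposition:
Bags: B1 = {1, 3, 6}  B2 = {3, 6, 8}  B3 = {1, 2, 6}  B4 = {1, 5, 6}  B5 = {2, 6, 7}  B6 = {1, 4, 5}
Tree: B1–B2, B1–B3, B1–B4, B3–B5, B4–B6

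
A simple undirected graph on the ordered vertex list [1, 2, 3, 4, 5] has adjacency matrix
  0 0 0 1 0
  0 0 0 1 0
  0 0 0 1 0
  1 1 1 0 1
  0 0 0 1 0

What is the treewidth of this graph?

A width-1 tree decomposition is:
Bags: B1 = {1, 4}  B2 = {3, 4}  B3 = {2, 4}  B4 = {4, 5}
Tree: B1–B2, B1–B3, B1–B4
Each bag holds 2 vertices, so the decomposition has width 1, which upper-bounds the treewidth. G has an edge, so its treewidth is at least 1. Therefore the treewidth is 1.

1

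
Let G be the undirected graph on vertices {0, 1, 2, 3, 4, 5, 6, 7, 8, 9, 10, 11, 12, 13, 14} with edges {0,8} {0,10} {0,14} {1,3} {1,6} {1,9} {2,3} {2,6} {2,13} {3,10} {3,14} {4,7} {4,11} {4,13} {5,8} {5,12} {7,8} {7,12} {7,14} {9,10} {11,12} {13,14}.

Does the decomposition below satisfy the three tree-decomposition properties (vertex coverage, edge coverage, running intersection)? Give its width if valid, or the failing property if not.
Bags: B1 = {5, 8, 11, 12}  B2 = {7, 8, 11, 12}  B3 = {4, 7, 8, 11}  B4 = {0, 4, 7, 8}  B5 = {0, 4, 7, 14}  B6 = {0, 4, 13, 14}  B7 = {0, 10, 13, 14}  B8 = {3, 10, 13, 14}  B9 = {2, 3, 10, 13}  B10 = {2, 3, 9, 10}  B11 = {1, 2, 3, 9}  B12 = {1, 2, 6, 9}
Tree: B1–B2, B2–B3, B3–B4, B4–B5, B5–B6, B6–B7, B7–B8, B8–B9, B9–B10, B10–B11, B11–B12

Checking the three conditions: (i) the bags cover all of {0, 1, 2, 3, 4, 5, 6, 7, 8, 9, 10, 11, 12, 13, 14}; (ii) for each edge, some bag contains both endpoints; (iii) the bags containing any fixed vertex form a subtree. All hold, so the decomposition is valid with width 4 − 1 = 3.

Yes; width 3.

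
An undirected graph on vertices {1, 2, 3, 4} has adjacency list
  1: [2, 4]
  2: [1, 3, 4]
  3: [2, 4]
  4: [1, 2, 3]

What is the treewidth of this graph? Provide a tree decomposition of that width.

Treewidth 2.
One optimal decomposition is:
Bags: B1 = {1, 2, 4}  B2 = {2, 3, 4}
Tree: B1–B2

The largest bag has 3 vertices, giving width 2; this decomposition certifies tw(G) ≤ 2. For the lower bound, the 3 vertices {1, 2, 4} are pairwise adjacent, and any tree decomposition puts a clique entirely inside one bag — forcing width ≥ 2. Combining the bounds, tw(G) = 2.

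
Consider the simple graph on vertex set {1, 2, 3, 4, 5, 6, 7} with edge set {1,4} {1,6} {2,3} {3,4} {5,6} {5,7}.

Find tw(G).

A width-1 tree decomposition is:
Bags: B1 = {2, 3}  B2 = {3, 4}  B3 = {1, 4}  B4 = {1, 6}  B5 = {5, 6}  B6 = {5, 7}
Tree: B1–B2, B2–B3, B3–B4, B4–B5, B5–B6
Each bag holds 2 vertices, so the decomposition has width 1, which upper-bounds the treewidth. Any graph with an edge has treewidth ≥ 1, and G has the edge 2–3. Therefore the treewidth is 1.

1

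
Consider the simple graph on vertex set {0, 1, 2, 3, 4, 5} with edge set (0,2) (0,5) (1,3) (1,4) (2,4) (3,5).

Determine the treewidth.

A width-2 tree decomposition is:
Bags: B1 = {1, 3, 5}  B2 = {0, 1, 5}  B3 = {0, 1, 2}  B4 = {1, 2, 4}
Tree: B1–B2, B2–B3, B3–B4
The largest bag has 3 vertices, giving width 2; this decomposition certifies tw(G) ≤ 2. The edges 1–3–5–0–2–4–1 form a cycle, so G is not a tree and its treewidth is at least 2. Hence tw(G) = 2 exactly.

2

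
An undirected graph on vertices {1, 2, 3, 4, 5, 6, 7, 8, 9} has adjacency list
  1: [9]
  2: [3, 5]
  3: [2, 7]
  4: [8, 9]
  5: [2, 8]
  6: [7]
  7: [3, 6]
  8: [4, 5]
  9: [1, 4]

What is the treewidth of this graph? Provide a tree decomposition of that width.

Treewidth 1.
One such decomposition:
Bags: B1 = {6, 7}  B2 = {3, 7}  B3 = {2, 3}  B4 = {2, 5}  B5 = {5, 8}  B6 = {4, 8}  B7 = {4, 9}  B8 = {1, 9}
Tree: B1–B2, B2–B3, B3–B4, B4–B5, B5–B6, B6–B7, B7–B8

Each bag holds 2 vertices, so the decomposition has width 1, which upper-bounds the treewidth. G has an edge, so its treewidth is at least 1. Hence tw(G) = 1 exactly.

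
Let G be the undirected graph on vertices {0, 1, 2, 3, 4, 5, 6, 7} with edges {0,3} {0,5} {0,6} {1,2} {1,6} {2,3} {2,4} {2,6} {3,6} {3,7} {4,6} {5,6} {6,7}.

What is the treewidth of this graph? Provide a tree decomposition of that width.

Every bag has size at most 3, so the width is 3 − 1 = 2 and tw(G) ≤ 2. For the lower bound, the 3 vertices {0, 3, 6} are pairwise adjacent, and any tree decomposition puts a clique entirely inside one bag — forcing width ≥ 2. Therefore the treewidth is 2.

Treewidth 2.
One optimal decomposition is:
Bags: B1 = {2, 3, 6}  B2 = {0, 3, 6}  B3 = {1, 2, 6}  B4 = {2, 4, 6}  B5 = {3, 6, 7}  B6 = {0, 5, 6}
Tree: B1–B2, B1–B3, B1–B4, B1–B5, B2–B6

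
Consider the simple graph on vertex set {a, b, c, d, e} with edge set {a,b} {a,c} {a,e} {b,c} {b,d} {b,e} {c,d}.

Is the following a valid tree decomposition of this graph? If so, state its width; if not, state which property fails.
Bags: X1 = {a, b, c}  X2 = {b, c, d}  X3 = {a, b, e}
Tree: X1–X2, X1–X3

Yes; width 2.

Every vertex of G appears in some bag (union = {a, b, c, d, e}); every edge is covered by a bag; and for each vertex v the set of bags containing v is connected in the bag tree. The decomposition is therefore valid. The largest bag has 3 vertices, so the width is 2.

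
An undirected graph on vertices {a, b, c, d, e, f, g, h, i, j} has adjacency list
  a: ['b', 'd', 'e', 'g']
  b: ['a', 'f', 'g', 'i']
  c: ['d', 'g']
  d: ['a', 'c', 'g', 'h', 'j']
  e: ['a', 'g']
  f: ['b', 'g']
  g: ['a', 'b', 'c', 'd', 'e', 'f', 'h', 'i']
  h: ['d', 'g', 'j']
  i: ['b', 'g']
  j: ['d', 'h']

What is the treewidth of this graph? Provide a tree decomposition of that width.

Treewidth 2.
Bags: B1 = {d, g, h}  B2 = {a, d, g}  B3 = {a, b, g}  B4 = {a, e, g}  B5 = {d, h, j}  B6 = {b, g, i}  B7 = {b, f, g}  B8 = {c, d, g}
Tree: B1–B2, B2–B3, B3–B4, B1–B5, B3–B6, B3–B7, B1–B8

The largest bag has 3 vertices, giving width 2; this decomposition certifies tw(G) ≤ 2. On the other hand G contains the 3-clique {d, g, h}. A clique must lie in a single bag of any decomposition, so no decomposition can have width below 2. Hence tw(G) = 2 exactly.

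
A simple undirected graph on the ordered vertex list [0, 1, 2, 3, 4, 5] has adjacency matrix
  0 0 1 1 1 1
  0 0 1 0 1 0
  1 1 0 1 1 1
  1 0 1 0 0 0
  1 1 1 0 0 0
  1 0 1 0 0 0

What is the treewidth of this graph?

2

A width-2 tree decomposition is:
Bags: B1 = {0, 2, 4}  B2 = {1, 2, 4}  B3 = {0, 2, 5}  B4 = {0, 2, 3}
Tree: B1–B2, B1–B3, B1–B4
The largest bag has 3 vertices, giving width 2; this decomposition certifies tw(G) ≤ 2. Conversely, {0, 2, 3} is a clique of size 3, and the vertices of any clique must share a bag in every tree decomposition; so some bag has ≥ 3 vertices and tw(G) ≥ 2. Combining the bounds, tw(G) = 2.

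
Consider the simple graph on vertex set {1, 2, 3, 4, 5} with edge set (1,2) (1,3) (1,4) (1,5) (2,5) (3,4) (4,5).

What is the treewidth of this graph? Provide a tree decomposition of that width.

The largest bag has 3 vertices, giving width 2; this decomposition certifies tw(G) ≤ 2. Conversely, {1, 2, 5} is a clique of size 3, and the vertices of any clique must share a bag in every tree decomposition; so some bag has ≥ 3 vertices and tw(G) ≥ 2. The upper and lower bounds meet at 2, so that is the treewidth.

Treewidth 2.
One such decomposition:
Bags: B1 = {1, 4, 5}  B2 = {1, 2, 5}  B3 = {1, 3, 4}
Tree: B1–B2, B1–B3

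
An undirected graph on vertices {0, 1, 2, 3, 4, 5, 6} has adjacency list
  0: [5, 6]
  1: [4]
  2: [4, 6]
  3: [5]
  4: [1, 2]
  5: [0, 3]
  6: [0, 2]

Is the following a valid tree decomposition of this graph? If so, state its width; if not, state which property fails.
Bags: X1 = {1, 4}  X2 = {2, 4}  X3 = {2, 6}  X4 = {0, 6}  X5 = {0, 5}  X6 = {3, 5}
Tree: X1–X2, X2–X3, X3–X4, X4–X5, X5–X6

Vertex coverage: the bags together contain {0, 1, 2, 3, 4, 5, 6}, the full vertex set. Edge coverage: each edge of G has both endpoints in at least one bag. Running intersection: for every vertex, the bags containing it form a connected subtree. All three properties hold, so this is a valid tree decomposition of width max|bag| − 1 = 1, and hence tw(G) ≤ 1.

Yes; width 1.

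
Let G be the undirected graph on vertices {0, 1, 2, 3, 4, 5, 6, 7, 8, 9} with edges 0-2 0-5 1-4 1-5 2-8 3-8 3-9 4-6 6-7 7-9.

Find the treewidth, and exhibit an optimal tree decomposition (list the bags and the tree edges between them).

The largest bag has 3 vertices, giving width 2; this decomposition certifies tw(G) ≤ 2. Since 5–0–2–8–3–9–7–6–4–1–5 is a cycle in G, G is not acyclic. Forests are exactly the graphs of treewidth ≤ 1, so tw(G) ≥ 2. The upper and lower bounds meet at 2, so that is the treewidth.

Treewidth 2.
Bags: B1 = {0, 2, 5}  B2 = {2, 5, 8}  B3 = {3, 5, 8}  B4 = {3, 5, 9}  B5 = {5, 7, 9}  B6 = {5, 6, 7}  B7 = {4, 5, 6}  B8 = {1, 4, 5}
Tree: B1–B2, B2–B3, B3–B4, B4–B5, B5–B6, B6–B7, B7–B8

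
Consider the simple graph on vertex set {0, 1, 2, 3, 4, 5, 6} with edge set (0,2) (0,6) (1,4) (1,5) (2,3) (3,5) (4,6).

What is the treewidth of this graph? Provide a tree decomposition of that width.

Each bag holds 3 vertices, so the decomposition has width 2, which upper-bounds the treewidth. The edges 1–4–6–0–2–3–5–1 form a cycle, so G is not a tree and its treewidth is at least 2. The upper and lower bounds meet at 2, so that is the treewidth.

Treewidth 2.
One optimal decomposition is:
Bags: B1 = {1, 4, 6}  B2 = {0, 1, 6}  B3 = {0, 1, 2}  B4 = {1, 2, 3}  B5 = {1, 3, 5}
Tree: B1–B2, B2–B3, B3–B4, B4–B5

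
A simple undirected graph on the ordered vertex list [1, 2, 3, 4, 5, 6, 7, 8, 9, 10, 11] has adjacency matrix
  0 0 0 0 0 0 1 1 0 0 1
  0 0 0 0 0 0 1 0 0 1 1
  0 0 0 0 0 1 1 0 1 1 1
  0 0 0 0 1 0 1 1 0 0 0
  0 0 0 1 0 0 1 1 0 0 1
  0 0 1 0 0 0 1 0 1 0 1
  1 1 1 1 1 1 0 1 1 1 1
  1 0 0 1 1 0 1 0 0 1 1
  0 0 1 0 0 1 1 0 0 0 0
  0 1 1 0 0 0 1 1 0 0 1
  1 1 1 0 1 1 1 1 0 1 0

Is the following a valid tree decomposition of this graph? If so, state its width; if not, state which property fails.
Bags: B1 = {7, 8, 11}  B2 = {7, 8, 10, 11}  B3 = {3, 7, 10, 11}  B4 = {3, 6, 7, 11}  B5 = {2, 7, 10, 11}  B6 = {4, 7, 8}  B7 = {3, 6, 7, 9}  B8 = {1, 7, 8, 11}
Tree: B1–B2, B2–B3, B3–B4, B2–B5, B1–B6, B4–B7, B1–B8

A tree decomposition must satisfy three properties: every vertex lies in some bag; for every edge, both endpoints lie together in some bag; and for every vertex, the bags containing it form a connected subtree. Here vertex 5 appears in no bag, so the decomposition is invalid.

No — vertex 5 appears in no bag.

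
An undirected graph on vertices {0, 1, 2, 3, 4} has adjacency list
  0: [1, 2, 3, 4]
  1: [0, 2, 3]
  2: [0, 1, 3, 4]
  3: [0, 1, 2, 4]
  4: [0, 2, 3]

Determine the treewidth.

3

A width-3 tree decomposition is:
Bags: B1 = {0, 2, 3, 4}  B2 = {0, 1, 2, 3}
Tree: B1–B2
Every bag has size at most 4, so the width is 4 − 1 = 3 and tw(G) ≤ 3. Conversely, {0, 1, 2, 3} is a clique of size 4, and the vertices of any clique must share a bag in every tree decomposition; so some bag has ≥ 4 vertices and tw(G) ≥ 3. Combining the bounds, tw(G) = 3.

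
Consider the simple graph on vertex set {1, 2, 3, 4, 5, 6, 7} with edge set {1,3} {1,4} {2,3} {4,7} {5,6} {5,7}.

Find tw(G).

1

A width-1 tree decomposition is:
Bags: B1 = {2, 3}  B2 = {1, 3}  B3 = {1, 4}  B4 = {4, 7}  B5 = {5, 7}  B6 = {5, 6}
Tree: B1–B2, B2–B3, B3–B4, B4–B5, B5–B6
Each bag holds 2 vertices, so the decomposition has width 1, which upper-bounds the treewidth. Any graph with an edge has treewidth ≥ 1, and G has the edge 2–3. Therefore the treewidth is 1.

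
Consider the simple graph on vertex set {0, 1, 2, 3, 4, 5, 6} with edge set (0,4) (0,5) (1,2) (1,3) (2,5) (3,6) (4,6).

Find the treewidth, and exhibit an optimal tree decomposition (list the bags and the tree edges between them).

The largest bag has 3 vertices, giving width 2; this decomposition certifies tw(G) ≤ 2. For the lower bound, G contains the cycle 0–4–6–3–1–2–5–0, so G is not a forest; only forests have treewidth ≤ 1, hence tw(G) ≥ 2. Hence tw(G) = 2 exactly.

Treewidth 2.
One such decomposition:
Bags: B1 = {0, 4, 6}  B2 = {0, 3, 6}  B3 = {0, 1, 3}  B4 = {0, 1, 2}  B5 = {0, 2, 5}
Tree: B1–B2, B2–B3, B3–B4, B4–B5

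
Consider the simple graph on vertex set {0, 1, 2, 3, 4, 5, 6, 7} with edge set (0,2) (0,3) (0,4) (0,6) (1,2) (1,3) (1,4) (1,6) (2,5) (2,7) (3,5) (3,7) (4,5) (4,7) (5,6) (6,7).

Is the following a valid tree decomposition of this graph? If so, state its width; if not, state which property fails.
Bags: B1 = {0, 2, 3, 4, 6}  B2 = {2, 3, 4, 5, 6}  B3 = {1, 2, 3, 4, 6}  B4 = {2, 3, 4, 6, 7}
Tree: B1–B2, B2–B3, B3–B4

Vertex coverage: the bags together contain {0, 1, 2, 3, 4, 5, 6, 7}, the full vertex set. Edge coverage: each edge of G has both endpoints in at least one bag. Running intersection: for every vertex, the bags containing it form a connected subtree. All three properties hold, so this is a valid tree decomposition of width max|bag| − 1 = 4, and hence tw(G) ≤ 4.

Yes; width 4.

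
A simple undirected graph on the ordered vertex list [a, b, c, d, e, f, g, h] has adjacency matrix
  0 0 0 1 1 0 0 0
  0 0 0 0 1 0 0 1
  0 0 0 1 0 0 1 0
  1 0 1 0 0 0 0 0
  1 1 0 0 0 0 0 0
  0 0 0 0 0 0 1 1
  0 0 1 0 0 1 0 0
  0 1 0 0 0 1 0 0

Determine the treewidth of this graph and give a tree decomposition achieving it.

Treewidth 2.
One optimal decomposition is:
Bags: B1 = {f, g, h}  B2 = {c, g, h}  B3 = {c, d, h}  B4 = {a, d, h}  B5 = {a, e, h}  B6 = {b, e, h}
Tree: B1–B2, B2–B3, B3–B4, B4–B5, B5–B6

Each bag holds 3 vertices, so the decomposition has width 2, which upper-bounds the treewidth. Since h–f–g–c–d–a–e–b–h is a cycle in G, G is not acyclic. Forests are exactly the graphs of treewidth ≤ 1, so tw(G) ≥ 2. Combining the bounds, tw(G) = 2.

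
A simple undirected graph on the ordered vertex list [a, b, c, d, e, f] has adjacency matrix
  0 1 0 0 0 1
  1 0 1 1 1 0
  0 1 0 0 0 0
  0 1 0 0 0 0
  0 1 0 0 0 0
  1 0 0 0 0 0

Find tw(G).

1

A width-1 tree decomposition is:
Bags: B1 = {b, c}  B2 = {b, d}  B3 = {a, b}  B4 = {b, e}  B5 = {a, f}
Tree: B1–B2, B2–B3, B1–B4, B3–B5
The largest bag has 2 vertices, giving width 1; this decomposition certifies tw(G) ≤ 1. G has an edge, so its treewidth is at least 1. Combining the bounds, tw(G) = 1.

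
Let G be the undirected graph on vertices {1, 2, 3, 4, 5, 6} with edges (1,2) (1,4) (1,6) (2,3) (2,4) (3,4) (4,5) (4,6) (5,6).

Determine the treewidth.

2

A width-2 tree decomposition is:
Bags: B1 = {1, 4, 6}  B2 = {1, 2, 4}  B3 = {4, 5, 6}  B4 = {2, 3, 4}
Tree: B1–B2, B1–B3, B2–B4
Every bag has size at most 3, so the width is 3 − 1 = 2 and tw(G) ≤ 2. For the lower bound, the 3 vertices {1, 2, 4} are pairwise adjacent, and any tree decomposition puts a clique entirely inside one bag — forcing width ≥ 2. The upper and lower bounds meet at 2, so that is the treewidth.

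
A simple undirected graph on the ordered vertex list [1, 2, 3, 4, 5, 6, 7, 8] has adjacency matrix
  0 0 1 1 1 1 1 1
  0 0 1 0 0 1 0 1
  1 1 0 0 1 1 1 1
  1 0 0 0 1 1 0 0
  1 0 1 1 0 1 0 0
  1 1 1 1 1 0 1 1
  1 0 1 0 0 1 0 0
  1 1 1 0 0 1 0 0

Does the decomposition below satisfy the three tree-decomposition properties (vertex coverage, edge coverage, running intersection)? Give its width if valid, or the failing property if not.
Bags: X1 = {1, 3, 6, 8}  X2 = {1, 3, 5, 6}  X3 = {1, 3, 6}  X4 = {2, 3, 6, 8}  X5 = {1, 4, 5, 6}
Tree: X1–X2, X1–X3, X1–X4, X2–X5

No — vertex 7 appears in no bag.

A tree decomposition must satisfy three properties: every vertex lies in some bag; for every edge, both endpoints lie together in some bag; and for every vertex, the bags containing it form a connected subtree. Here vertex 7 appears in no bag, so the decomposition is invalid.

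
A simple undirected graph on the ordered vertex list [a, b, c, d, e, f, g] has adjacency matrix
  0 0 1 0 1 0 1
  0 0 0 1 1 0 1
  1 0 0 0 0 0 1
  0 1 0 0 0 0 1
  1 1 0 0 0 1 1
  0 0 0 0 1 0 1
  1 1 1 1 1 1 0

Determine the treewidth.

2

A width-2 tree decomposition is:
Bags: B1 = {e, f, g}  B2 = {b, e, g}  B3 = {a, e, g}  B4 = {a, c, g}  B5 = {b, d, g}
Tree: B1–B2, B2–B3, B3–B4, B2–B5
Each bag holds 3 vertices, so the decomposition has width 2, which upper-bounds the treewidth. On the other hand G contains the 3-clique {b, d, g}. A clique must lie in a single bag of any decomposition, so no decomposition can have width below 2. The upper and lower bounds meet at 2, so that is the treewidth.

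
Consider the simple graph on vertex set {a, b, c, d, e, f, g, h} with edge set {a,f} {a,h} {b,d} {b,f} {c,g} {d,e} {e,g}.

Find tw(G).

A width-1 tree decomposition is:
Bags: B1 = {c, g}  B2 = {e, g}  B3 = {d, e}  B4 = {b, d}  B5 = {b, f}  B6 = {a, f}  B7 = {a, h}
Tree: B1–B2, B2–B3, B3–B4, B4–B5, B5–B6, B6–B7
The largest bag has 2 vertices, giving width 1; this decomposition certifies tw(G) ≤ 1. Since G has at least one edge (e.g. c–g), it is not an edgeless graph, so tw(G) ≥ 1. Therefore the treewidth is 1.

1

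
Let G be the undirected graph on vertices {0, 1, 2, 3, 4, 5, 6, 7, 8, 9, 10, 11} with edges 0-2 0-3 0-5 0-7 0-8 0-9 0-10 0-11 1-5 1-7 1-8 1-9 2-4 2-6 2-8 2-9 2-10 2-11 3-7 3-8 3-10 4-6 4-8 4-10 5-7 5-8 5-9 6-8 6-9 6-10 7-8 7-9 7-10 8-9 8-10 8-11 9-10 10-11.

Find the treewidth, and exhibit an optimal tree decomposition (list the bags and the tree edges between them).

The largest bag has 5 vertices, giving width 4; this decomposition certifies tw(G) ≤ 4. Conversely, {1, 5, 7, 8, 9} is a clique of size 5, and the vertices of any clique must share a bag in every tree decomposition; so some bag has ≥ 5 vertices and tw(G) ≥ 4. Hence tw(G) = 4 exactly.

Treewidth 4.
Bags: B1 = {0, 2, 8, 10, 11}  B2 = {0, 2, 8, 9, 10}  B3 = {0, 7, 8, 9, 10}  B4 = {0, 5, 7, 8, 9}  B5 = {0, 3, 7, 8, 10}  B6 = {2, 6, 8, 9, 10}  B7 = {1, 5, 7, 8, 9}  B8 = {2, 4, 6, 8, 10}
Tree: B1–B2, B2–B3, B3–B4, B3–B5, B2–B6, B4–B7, B6–B8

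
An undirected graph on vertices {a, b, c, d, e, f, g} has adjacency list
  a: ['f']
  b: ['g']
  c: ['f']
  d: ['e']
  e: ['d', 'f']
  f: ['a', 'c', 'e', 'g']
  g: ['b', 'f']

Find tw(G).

A width-1 tree decomposition is:
Bags: B1 = {c, f}  B2 = {f, g}  B3 = {e, f}  B4 = {a, f}  B5 = {d, e}  B6 = {b, g}
Tree: B1–B2, B2–B3, B3–B4, B3–B5, B2–B6
Each bag holds 2 vertices, so the decomposition has width 1, which upper-bounds the treewidth. Since G has at least one edge (e.g. f–c), it is not an edgeless graph, so tw(G) ≥ 1. The upper and lower bounds meet at 1, so that is the treewidth.

1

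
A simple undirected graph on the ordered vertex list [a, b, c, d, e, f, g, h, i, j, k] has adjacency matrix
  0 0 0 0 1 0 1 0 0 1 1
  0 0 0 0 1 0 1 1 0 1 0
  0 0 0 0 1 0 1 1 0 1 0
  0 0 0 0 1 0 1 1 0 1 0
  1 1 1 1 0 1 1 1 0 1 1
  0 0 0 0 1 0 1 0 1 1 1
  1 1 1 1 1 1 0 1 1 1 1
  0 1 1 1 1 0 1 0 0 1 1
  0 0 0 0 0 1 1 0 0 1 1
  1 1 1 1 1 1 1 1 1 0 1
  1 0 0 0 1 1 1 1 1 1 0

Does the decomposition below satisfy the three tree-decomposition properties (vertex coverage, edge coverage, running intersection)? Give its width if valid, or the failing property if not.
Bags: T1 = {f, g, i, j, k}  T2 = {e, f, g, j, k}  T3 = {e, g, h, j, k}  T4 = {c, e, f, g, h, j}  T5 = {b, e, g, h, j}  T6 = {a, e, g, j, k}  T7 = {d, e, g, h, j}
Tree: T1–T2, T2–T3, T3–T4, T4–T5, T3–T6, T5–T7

No — bags containing vertex f are not connected in the tree.

A tree decomposition must satisfy three properties: every vertex lies in some bag; for every edge, both endpoints lie together in some bag; and for every vertex, the bags containing it form a connected subtree. Here bags containing vertex f are not connected in the tree, so the decomposition is invalid.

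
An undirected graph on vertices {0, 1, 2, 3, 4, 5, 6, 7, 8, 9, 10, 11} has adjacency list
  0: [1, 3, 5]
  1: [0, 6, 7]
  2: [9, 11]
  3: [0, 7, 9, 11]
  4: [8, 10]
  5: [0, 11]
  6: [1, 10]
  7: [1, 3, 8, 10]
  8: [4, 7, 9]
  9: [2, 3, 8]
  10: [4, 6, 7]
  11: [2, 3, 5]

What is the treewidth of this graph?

A width-3 tree decomposition is:
Bags: B1 = {1, 4, 6, 10}  B2 = {1, 4, 7, 10}  B3 = {1, 4, 7, 8}  B4 = {0, 1, 7, 8}  B5 = {0, 3, 7, 8}  B6 = {0, 3, 8, 9}  B7 = {0, 3, 5, 9}  B8 = {3, 5, 9, 11}  B9 = {2, 5, 9, 11}
Tree: B1–B2, B2–B3, B3–B4, B4–B5, B5–B6, B6–B7, B7–B8, B8–B9
Every bag has size at most 4, so the width is 4 − 1 = 3 and tw(G) ≤ 3. For the lower bound: the 4 vertex sets {4,6,10}, {1}, {7}, {0,3,8,9} are disjoint, each induces a connected subgraph, and every pair is joined by at least one edge of G. Contracting each set to a single vertex therefore yields K_{4} as a minor, and since treewidth is minor-monotone, tw(G) ≥ tw(K_{4}) = 3. Hence tw(G) = 3 exactly.

3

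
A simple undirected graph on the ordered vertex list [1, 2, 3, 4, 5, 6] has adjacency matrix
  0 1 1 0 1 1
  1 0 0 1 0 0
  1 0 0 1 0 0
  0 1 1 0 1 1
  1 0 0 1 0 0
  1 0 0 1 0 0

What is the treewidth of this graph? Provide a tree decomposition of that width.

Treewidth 2.
One optimal decomposition is:
Bags: B1 = {1, 4, 6}  B2 = {1, 4, 5}  B3 = {1, 3, 4}  B4 = {1, 2, 4}
Tree: B1–B2, B2–B3, B3–B4

Each bag holds 3 vertices, so the decomposition has width 2, which upper-bounds the treewidth. Since 4–6–1–5–4 is a cycle in G, G is not acyclic. Forests are exactly the graphs of treewidth ≤ 1, so tw(G) ≥ 2. Combining the bounds, tw(G) = 2.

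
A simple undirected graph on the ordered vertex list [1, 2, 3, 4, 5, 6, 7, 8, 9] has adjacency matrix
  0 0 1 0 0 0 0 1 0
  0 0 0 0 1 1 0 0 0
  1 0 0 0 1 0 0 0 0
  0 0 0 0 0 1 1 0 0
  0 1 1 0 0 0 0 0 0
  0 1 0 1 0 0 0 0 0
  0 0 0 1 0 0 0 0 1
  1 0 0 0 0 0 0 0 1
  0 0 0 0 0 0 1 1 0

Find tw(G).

2

A width-2 tree decomposition is:
Bags: B1 = {7, 8, 9}  B2 = {1, 7, 8}  B3 = {1, 3, 7}  B4 = {3, 5, 7}  B5 = {2, 5, 7}  B6 = {2, 6, 7}  B7 = {4, 6, 7}
Tree: B1–B2, B2–B3, B3–B4, B4–B5, B5–B6, B6–B7
Each bag holds 3 vertices, so the decomposition has width 2, which upper-bounds the treewidth. For the lower bound, G contains the cycle 7–9–8–1–3–5–2–6–4–7, so G is not a forest; only forests have treewidth ≤ 1, hence tw(G) ≥ 2. Combining the bounds, tw(G) = 2.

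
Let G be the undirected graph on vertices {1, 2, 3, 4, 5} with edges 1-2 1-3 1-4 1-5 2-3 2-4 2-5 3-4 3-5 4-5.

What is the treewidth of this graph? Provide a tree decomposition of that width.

Treewidth 4.
Bags: B1 = {1, 2, 3, 4, 5}
Tree: (single bag)

A single bag containing all 5 vertices is trivially a valid decomposition of width 4. Conversely, {1, 2, 3, 4, 5} is a clique of size 5, and the vertices of any clique must share a bag in every tree decomposition; so some bag has ≥ 5 vertices and tw(G) ≥ 4. The upper and lower bounds meet at 4, so that is the treewidth.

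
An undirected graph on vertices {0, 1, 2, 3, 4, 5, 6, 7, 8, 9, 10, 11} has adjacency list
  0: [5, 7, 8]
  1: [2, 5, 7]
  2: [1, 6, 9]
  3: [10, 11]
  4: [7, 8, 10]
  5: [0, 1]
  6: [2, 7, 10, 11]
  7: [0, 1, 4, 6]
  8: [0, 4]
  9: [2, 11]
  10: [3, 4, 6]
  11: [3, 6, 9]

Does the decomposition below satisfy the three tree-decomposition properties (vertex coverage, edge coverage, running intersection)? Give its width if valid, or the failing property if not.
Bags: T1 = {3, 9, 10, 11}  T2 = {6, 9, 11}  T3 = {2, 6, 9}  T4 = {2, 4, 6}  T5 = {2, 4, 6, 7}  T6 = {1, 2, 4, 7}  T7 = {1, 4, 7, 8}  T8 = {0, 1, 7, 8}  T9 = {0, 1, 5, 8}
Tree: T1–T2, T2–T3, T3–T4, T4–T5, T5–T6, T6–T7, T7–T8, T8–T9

A tree decomposition must satisfy three properties: every vertex lies in some bag; for every edge, both endpoints lie together in some bag; and for every vertex, the bags containing it form a connected subtree. Here edge (10,6) lies in no bag, so the decomposition is invalid.

No — edge (10,6) lies in no bag.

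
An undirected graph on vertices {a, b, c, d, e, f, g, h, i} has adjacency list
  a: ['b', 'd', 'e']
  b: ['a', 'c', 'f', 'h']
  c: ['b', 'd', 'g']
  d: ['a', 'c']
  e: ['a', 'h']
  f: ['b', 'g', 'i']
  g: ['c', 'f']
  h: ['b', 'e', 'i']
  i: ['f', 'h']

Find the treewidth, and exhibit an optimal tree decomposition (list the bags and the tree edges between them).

The largest bag has 4 vertices, giving width 3; this decomposition certifies tw(G) ≤ 3. For the lower bound: the 4 vertex sets {e,h,i}, {f}, {b}, {a,c,d,g} are disjoint, each induces a connected subgraph, and every pair is joined by at least one edge of G. Contracting each set to a single vertex therefore yields K_{4} as a minor, and since treewidth is minor-monotone, tw(G) ≥ tw(K_{4}) = 3. Therefore the treewidth is 3.

Treewidth 3.
Bags: B1 = {e, f, h, i}  B2 = {b, e, f, h}  B3 = {a, b, e, f}  B4 = {a, b, f, g}  B5 = {a, b, c, g}  B6 = {a, c, d, g}
Tree: B1–B2, B2–B3, B3–B4, B4–B5, B5–B6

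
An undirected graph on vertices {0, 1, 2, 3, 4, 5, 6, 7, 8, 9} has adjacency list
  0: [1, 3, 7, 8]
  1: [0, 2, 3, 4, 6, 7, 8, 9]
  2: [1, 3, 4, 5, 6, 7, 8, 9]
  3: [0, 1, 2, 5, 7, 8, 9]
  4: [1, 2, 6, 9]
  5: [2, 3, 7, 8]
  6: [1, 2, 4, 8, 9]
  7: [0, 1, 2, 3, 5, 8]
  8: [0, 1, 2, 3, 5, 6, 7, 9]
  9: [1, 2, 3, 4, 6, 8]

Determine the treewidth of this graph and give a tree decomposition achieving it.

Treewidth 4.
Bags: B1 = {2, 3, 5, 7, 8}  B2 = {1, 2, 3, 7, 8}  B3 = {1, 2, 3, 8, 9}  B4 = {1, 2, 6, 8, 9}  B5 = {0, 1, 3, 7, 8}  B6 = {1, 2, 4, 6, 9}
Tree: B1–B2, B2–B3, B3–B4, B2–B5, B4–B6

Each bag holds 5 vertices, so the decomposition has width 4, which upper-bounds the treewidth. Conversely, {0, 1, 3, 7, 8} is a clique of size 5, and the vertices of any clique must share a bag in every tree decomposition; so some bag has ≥ 5 vertices and tw(G) ≥ 4. Hence tw(G) = 4 exactly.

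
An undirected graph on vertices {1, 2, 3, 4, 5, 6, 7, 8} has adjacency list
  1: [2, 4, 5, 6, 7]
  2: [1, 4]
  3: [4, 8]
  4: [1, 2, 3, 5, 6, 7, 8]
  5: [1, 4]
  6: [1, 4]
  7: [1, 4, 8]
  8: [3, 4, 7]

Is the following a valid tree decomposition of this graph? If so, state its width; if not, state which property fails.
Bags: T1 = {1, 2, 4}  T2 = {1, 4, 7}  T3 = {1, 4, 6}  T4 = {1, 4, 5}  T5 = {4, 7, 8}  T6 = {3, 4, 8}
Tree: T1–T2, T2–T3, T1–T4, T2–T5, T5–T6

Yes; width 2.

Vertex coverage: the bags together contain {1, 2, 3, 4, 5, 6, 7, 8}, the full vertex set. Edge coverage: each edge of G has both endpoints in at least one bag. Running intersection: for every vertex, the bags containing it form a connected subtree. All three properties hold, so this is a valid tree decomposition of width max|bag| − 1 = 2, and hence tw(G) ≤ 2.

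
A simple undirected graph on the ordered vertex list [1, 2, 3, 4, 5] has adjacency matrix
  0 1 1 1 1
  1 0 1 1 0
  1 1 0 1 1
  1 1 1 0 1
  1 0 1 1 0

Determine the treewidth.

A width-3 tree decomposition is:
Bags: B1 = {1, 3, 4, 5}  B2 = {1, 2, 3, 4}
Tree: B1–B2
The largest bag has 4 vertices, giving width 3; this decomposition certifies tw(G) ≤ 3. On the other hand G contains the 4-clique {1, 2, 3, 4}. A clique must lie in a single bag of any decomposition, so no decomposition can have width below 3. The upper and lower bounds meet at 3, so that is the treewidth.

3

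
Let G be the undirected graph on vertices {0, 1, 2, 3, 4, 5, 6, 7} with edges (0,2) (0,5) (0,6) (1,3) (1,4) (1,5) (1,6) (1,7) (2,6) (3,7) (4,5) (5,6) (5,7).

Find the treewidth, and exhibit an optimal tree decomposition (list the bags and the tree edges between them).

Treewidth 2.
Bags: B1 = {0, 5, 6}  B2 = {1, 5, 6}  B3 = {0, 2, 6}  B4 = {1, 5, 7}  B5 = {1, 4, 5}  B6 = {1, 3, 7}
Tree: B1–B2, B1–B3, B2–B4, B4–B5, B4–B6

Every bag has size at most 3, so the width is 3 − 1 = 2 and tw(G) ≤ 2. On the other hand G contains the 3-clique {0, 2, 6}. A clique must lie in a single bag of any decomposition, so no decomposition can have width below 2. Hence tw(G) = 2 exactly.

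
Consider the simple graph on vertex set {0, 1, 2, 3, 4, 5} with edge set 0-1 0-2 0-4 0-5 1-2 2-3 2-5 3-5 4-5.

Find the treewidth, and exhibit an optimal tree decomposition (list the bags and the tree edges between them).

Treewidth 2.
One optimal decomposition is:
Bags: B1 = {0, 4, 5}  B2 = {0, 2, 5}  B3 = {0, 1, 2}  B4 = {2, 3, 5}
Tree: B1–B2, B2–B3, B2–B4

Each bag holds 3 vertices, so the decomposition has width 2, which upper-bounds the treewidth. For the lower bound, the 3 vertices {0, 1, 2} are pairwise adjacent, and any tree decomposition puts a clique entirely inside one bag — forcing width ≥ 2. Hence tw(G) = 2 exactly.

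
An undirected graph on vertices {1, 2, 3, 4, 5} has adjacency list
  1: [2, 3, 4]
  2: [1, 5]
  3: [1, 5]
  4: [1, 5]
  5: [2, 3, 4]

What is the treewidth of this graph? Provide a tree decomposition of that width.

Treewidth 2.
One optimal decomposition is:
Bags: B1 = {1, 2, 5}  B2 = {1, 3, 5}  B3 = {1, 4, 5}
Tree: B1–B2, B2–B3

Each bag holds 3 vertices, so the decomposition has width 2, which upper-bounds the treewidth. The edges 2–1–3–5–2 form a cycle, so G is not a tree and its treewidth is at least 2. Therefore the treewidth is 2.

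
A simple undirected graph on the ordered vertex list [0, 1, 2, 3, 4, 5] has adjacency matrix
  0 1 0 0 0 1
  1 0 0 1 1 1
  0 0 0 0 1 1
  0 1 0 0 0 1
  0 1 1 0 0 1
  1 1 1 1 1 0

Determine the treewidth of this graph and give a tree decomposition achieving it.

Treewidth 2.
Bags: B1 = {1, 4, 5}  B2 = {1, 3, 5}  B3 = {0, 1, 5}  B4 = {2, 4, 5}
Tree: B1–B2, B1–B3, B1–B4

Every bag has size at most 3, so the width is 3 − 1 = 2 and tw(G) ≤ 2. On the other hand G contains the 3-clique {0, 1, 5}. A clique must lie in a single bag of any decomposition, so no decomposition can have width below 2. The upper and lower bounds meet at 2, so that is the treewidth.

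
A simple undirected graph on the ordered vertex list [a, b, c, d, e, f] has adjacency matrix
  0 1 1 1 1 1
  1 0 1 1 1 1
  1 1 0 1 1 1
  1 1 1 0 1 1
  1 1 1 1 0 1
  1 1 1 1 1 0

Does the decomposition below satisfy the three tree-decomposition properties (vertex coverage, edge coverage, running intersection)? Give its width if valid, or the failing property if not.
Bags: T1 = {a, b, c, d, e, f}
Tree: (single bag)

Checking the three conditions: (i) the bags cover all of {a, b, c, d, e, f}; (ii) for each edge, some bag contains both endpoints; (iii) the bags containing any fixed vertex form a subtree. All hold, so the decomposition is valid with width 6 − 1 = 5.

Yes; width 5.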